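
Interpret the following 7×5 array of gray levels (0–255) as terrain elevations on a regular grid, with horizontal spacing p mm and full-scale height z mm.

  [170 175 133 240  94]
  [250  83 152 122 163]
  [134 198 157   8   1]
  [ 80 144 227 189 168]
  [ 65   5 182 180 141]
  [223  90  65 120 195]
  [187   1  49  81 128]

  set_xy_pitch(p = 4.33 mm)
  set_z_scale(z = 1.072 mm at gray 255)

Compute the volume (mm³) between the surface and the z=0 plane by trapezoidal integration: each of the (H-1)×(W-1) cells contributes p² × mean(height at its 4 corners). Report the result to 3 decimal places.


height_mm = gray/255 × 1.072; cell vol = 4.33² × mean(4 corners)
unit = 4.33² × 1.072 / (4×255) = 0.0197047 mm³ per gray-sum
row 0: Σ corner-gray over 4 cells = 2487  → 49.0057
row 1: Σ corner-gray over 4 cells = 1988  → 39.1730
row 2: Σ corner-gray over 4 cells = 2229  → 43.9218
row 3: Σ corner-gray over 4 cells = 2308  → 45.4785
row 4: Σ corner-gray over 4 cells = 1908  → 37.5966
row 5: Σ corner-gray over 4 cells = 1545  → 30.4438
Σ rows: total corner-gray = 12465  → 245.6194 mm³

245.619


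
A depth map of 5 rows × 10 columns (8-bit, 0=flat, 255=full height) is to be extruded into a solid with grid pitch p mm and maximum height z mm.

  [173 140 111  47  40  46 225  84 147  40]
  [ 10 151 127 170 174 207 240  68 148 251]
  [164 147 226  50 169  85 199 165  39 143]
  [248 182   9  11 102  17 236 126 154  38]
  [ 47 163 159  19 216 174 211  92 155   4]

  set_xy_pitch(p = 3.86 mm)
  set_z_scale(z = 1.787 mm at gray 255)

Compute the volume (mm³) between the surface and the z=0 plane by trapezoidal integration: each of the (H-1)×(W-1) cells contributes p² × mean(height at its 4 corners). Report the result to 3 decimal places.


height_mm = gray/255 × 1.787; cell vol = 3.86² × mean(4 corners)
unit = 3.86² × 1.787 / (4×255) = 0.0261035 mm³ per gray-sum
row 0: Σ corner-gray over 9 cells = 4724  → 123.3130
row 1: Σ corner-gray over 9 cells = 5298  → 138.2964
row 2: Σ corner-gray over 9 cells = 4427  → 115.5603
row 3: Σ corner-gray over 9 cells = 4389  → 114.5683
Σ rows: total corner-gray = 18838  → 491.7380 mm³

491.738


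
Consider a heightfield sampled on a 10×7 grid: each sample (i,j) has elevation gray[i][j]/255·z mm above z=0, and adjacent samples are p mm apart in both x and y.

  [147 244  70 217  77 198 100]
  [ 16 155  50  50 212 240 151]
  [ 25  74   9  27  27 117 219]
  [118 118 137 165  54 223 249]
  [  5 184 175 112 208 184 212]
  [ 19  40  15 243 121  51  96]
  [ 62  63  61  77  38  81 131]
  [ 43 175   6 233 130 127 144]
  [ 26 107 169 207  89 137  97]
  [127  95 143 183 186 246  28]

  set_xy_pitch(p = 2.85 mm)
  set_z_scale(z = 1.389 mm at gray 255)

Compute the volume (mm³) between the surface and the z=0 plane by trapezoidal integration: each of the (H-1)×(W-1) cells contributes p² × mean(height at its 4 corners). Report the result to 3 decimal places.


284.377

height_mm = gray/255 × 1.389; cell vol = 2.85² × mean(4 corners)
unit = 2.85² × 1.389 / (4×255) = 0.0110609 mm³ per gray-sum
row 0: Σ corner-gray over 6 cells = 3440  → 38.0496
row 1: Σ corner-gray over 6 cells = 2333  → 25.8052
row 2: Σ corner-gray over 6 cells = 2513  → 27.7961
row 3: Σ corner-gray over 6 cells = 3704  → 40.9697
row 4: Σ corner-gray over 6 cells = 2998  → 33.1607
row 5: Σ corner-gray over 6 cells = 1888  → 20.8830
row 6: Σ corner-gray over 6 cells = 2362  → 26.1259
row 7: Σ corner-gray over 6 cells = 3070  → 33.9571
row 8: Σ corner-gray over 6 cells = 3402  → 37.6293
Σ rows: total corner-gray = 25710  → 284.3766 mm³


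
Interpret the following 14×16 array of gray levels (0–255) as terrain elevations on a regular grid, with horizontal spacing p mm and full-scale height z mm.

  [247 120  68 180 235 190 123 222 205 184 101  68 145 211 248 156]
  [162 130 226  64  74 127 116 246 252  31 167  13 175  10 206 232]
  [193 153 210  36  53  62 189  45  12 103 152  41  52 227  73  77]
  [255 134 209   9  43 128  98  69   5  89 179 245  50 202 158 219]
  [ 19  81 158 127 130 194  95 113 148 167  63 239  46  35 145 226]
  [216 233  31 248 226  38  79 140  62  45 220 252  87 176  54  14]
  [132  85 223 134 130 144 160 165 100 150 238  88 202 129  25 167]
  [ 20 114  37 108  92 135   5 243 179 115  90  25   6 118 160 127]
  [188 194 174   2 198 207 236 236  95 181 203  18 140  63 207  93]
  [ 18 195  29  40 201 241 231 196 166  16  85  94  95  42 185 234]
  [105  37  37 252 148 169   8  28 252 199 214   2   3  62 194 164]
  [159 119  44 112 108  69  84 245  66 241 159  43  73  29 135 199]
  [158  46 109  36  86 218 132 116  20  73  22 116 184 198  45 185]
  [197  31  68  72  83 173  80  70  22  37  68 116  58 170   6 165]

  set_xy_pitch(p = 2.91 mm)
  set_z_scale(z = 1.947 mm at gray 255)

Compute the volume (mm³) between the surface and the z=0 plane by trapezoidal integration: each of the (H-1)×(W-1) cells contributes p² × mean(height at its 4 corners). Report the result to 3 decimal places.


height_mm = gray/255 × 1.947; cell vol = 2.91² × mean(4 corners)
unit = 2.91² × 1.947 / (4×255) = 0.0161641 mm³ per gray-sum
row 0: Σ corner-gray over 15 cells = 9071  → 146.6246
row 1: Σ corner-gray over 15 cells = 7154  → 115.6380
row 2: Σ corner-gray over 15 cells = 6796  → 109.8513
row 3: Σ corner-gray over 15 cells = 7437  → 120.2125
row 4: Σ corner-gray over 15 cells = 7739  → 125.0940
row 5: Σ corner-gray over 15 cells = 8257  → 133.4670
row 6: Σ corner-gray over 15 cells = 7246  → 117.1251
row 7: Σ corner-gray over 15 cells = 7590  → 122.6856
row 8: Σ corner-gray over 15 cells = 8473  → 136.9585
row 9: Σ corner-gray over 15 cells = 7363  → 119.0163
row 10: Σ corner-gray over 15 cells = 6891  → 111.3869
row 11: Σ corner-gray over 15 cells = 6557  → 105.9881
row 12: Σ corner-gray over 15 cells = 5615  → 90.7615
Σ rows: total corner-gray = 96189  → 1554.8094 mm³

1554.809


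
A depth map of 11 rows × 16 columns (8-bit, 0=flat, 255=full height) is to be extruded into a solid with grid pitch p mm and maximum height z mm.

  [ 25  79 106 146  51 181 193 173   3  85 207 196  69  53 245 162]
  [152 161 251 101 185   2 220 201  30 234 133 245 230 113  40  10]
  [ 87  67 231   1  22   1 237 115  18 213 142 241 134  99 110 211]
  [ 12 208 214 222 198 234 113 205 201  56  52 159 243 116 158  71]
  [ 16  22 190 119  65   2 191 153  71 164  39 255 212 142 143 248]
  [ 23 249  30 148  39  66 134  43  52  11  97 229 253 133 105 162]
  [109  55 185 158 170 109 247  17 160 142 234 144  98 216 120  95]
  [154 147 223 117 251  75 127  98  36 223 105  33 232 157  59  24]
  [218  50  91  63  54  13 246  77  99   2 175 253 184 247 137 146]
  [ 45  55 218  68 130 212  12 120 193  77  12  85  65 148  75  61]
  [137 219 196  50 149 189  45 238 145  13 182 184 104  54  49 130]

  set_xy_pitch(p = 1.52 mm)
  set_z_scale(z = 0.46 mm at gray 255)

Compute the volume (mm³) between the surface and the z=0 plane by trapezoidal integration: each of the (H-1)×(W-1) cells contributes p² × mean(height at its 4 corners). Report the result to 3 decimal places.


height_mm = gray/255 × 0.46; cell vol = 1.52² × mean(4 corners)
unit = 1.52² × 0.46 / (4×255) = 0.00104195 mm³ per gray-sum
row 0: Σ corner-gray over 15 cells = 8215  → 8.5596
row 1: Σ corner-gray over 15 cells = 8014  → 8.3501
row 2: Σ corner-gray over 15 cells = 8401  → 8.7534
row 3: Σ corner-gray over 15 cells = 8641  → 9.0034
row 4: Σ corner-gray over 15 cells = 7163  → 7.4635
row 5: Σ corner-gray over 15 cells = 7677  → 7.9990
row 6: Σ corner-gray over 15 cells = 8258  → 8.6044
row 7: Σ corner-gray over 15 cells = 7690  → 8.0126
row 8: Σ corner-gray over 15 cells = 6792  → 7.0769
row 9: Σ corner-gray over 15 cells = 6947  → 7.2384
Σ rows: total corner-gray = 77798  → 81.0612 mm³

81.061


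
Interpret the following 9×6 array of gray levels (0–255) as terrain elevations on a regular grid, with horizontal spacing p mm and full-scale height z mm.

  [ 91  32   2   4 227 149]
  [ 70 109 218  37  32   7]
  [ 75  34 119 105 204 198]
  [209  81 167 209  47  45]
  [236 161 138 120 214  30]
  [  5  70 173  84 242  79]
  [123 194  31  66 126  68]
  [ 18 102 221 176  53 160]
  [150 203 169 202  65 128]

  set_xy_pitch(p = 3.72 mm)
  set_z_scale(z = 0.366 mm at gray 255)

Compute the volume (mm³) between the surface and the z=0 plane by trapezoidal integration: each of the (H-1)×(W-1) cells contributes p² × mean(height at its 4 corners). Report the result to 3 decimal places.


height_mm = gray/255 × 0.366; cell vol = 3.72² × mean(4 corners)
unit = 3.72² × 0.366 / (4×255) = 0.00496554 mm³ per gray-sum
row 0: Σ corner-gray over 5 cells = 1639  → 8.1385
row 1: Σ corner-gray over 5 cells = 2066  → 10.2588
row 2: Σ corner-gray over 5 cells = 2459  → 12.2103
row 3: Σ corner-gray over 5 cells = 2794  → 13.8737
row 4: Σ corner-gray over 5 cells = 2754  → 13.6751
row 5: Σ corner-gray over 5 cells = 2247  → 11.1576
row 6: Σ corner-gray over 5 cells = 2307  → 11.4555
row 7: Σ corner-gray over 5 cells = 2838  → 14.0922
Σ rows: total corner-gray = 19104  → 94.8617 mm³

94.862


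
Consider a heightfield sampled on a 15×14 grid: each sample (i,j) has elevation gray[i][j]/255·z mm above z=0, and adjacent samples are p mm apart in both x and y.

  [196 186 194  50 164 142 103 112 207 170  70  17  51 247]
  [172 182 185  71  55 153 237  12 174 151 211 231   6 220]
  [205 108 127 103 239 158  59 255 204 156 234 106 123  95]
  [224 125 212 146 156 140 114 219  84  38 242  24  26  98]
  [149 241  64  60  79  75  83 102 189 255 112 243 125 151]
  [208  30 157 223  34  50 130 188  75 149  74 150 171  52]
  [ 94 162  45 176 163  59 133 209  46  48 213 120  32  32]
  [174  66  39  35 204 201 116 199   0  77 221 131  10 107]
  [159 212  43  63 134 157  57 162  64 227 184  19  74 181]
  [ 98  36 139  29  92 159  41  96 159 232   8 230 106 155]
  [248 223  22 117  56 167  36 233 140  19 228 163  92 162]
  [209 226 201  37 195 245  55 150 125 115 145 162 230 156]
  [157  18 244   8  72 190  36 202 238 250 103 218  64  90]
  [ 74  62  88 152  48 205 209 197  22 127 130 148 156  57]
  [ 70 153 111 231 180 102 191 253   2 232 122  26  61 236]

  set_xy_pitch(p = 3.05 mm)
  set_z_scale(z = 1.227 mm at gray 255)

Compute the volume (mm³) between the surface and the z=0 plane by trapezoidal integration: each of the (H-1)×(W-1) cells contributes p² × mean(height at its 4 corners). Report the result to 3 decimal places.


1062.536

height_mm = gray/255 × 1.227; cell vol = 3.05² × mean(4 corners)
unit = 3.05² × 1.227 / (4×255) = 0.0111904 mm³ per gray-sum
row 0: Σ corner-gray over 13 cells = 7103  → 79.4851
row 1: Σ corner-gray over 13 cells = 7772  → 86.9715
row 2: Σ corner-gray over 13 cells = 7418  → 83.0101
row 3: Σ corner-gray over 13 cells = 6930  → 77.5492
row 4: Σ corner-gray over 13 cells = 6678  → 74.7292
row 5: Σ corner-gray over 13 cells = 6060  → 67.8136
row 6: Σ corner-gray over 13 cells = 5817  → 65.0943
row 7: Σ corner-gray over 13 cells = 6011  → 67.2653
row 8: Σ corner-gray over 13 cells = 6039  → 67.5786
row 9: Σ corner-gray over 13 cells = 6309  → 70.6000
row 10: Σ corner-gray over 13 cells = 7539  → 84.3641
row 11: Σ corner-gray over 13 cells = 7670  → 85.8301
row 12: Σ corner-gray over 13 cells = 6752  → 75.5573
row 13: Σ corner-gray over 13 cells = 6853  → 76.6875
Σ rows: total corner-gray = 94951  → 1062.5359 mm³


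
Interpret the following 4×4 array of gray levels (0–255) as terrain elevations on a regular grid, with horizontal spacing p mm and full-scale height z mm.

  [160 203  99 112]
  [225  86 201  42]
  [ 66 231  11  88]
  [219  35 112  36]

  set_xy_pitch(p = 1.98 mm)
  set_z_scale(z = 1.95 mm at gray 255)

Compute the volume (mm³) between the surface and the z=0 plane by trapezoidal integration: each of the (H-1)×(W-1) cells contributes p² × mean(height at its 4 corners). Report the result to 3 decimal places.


height_mm = gray/255 × 1.95; cell vol = 1.98² × mean(4 corners)
unit = 1.98² × 1.95 / (4×255) = 0.00749488 mm³ per gray-sum
row 0: Σ corner-gray over 3 cells = 1717  → 12.8687
row 1: Σ corner-gray over 3 cells = 1479  → 11.0849
row 2: Σ corner-gray over 3 cells = 1187  → 8.8964
Σ rows: total corner-gray = 4383  → 32.8501 mm³

32.850


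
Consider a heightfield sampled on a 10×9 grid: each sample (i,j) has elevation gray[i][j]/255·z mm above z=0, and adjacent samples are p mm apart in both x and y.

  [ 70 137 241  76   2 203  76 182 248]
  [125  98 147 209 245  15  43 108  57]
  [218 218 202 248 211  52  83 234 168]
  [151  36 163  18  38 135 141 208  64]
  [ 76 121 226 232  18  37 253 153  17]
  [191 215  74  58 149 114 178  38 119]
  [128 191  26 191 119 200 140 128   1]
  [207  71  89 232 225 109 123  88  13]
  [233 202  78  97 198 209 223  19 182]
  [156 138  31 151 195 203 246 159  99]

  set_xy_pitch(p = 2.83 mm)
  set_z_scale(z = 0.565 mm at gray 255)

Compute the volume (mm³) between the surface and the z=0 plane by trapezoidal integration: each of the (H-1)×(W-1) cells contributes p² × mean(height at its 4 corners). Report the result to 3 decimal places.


174.156

height_mm = gray/255 × 0.565; cell vol = 2.83² × mean(4 corners)
unit = 2.83² × 0.565 / (4×255) = 0.0044363 mm³ per gray-sum
row 0: Σ corner-gray over 8 cells = 4064  → 18.0291
row 1: Σ corner-gray over 8 cells = 4794  → 21.2676
row 2: Σ corner-gray over 8 cells = 4575  → 20.2961
row 3: Σ corner-gray over 8 cells = 3866  → 17.1507
row 4: Σ corner-gray over 8 cells = 4135  → 18.3441
row 5: Σ corner-gray over 8 cells = 4081  → 18.1046
row 6: Σ corner-gray over 8 cells = 4213  → 18.6901
row 7: Σ corner-gray over 8 cells = 4561  → 20.2340
row 8: Σ corner-gray over 8 cells = 4968  → 22.0396
Σ rows: total corner-gray = 39257  → 174.1559 mm³


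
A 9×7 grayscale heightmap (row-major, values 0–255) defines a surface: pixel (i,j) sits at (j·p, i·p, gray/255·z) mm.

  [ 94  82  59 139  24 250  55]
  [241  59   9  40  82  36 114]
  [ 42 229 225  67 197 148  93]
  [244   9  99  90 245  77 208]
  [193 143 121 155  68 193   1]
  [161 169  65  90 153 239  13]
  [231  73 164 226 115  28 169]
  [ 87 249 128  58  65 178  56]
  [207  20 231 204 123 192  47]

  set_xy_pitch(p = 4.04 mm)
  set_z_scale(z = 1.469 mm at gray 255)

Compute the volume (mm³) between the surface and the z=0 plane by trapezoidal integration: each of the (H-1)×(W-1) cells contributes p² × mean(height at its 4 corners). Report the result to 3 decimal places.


height_mm = gray/255 × 1.469; cell vol = 4.04² × mean(4 corners)
unit = 4.04² × 1.469 / (4×255) = 0.0235063 mm³ per gray-sum
row 0: Σ corner-gray over 6 cells = 2064  → 48.5170
row 1: Σ corner-gray over 6 cells = 2674  → 62.8559
row 2: Σ corner-gray over 6 cells = 3359  → 78.9577
row 3: Σ corner-gray over 6 cells = 3046  → 71.6002
row 4: Σ corner-gray over 6 cells = 3160  → 74.2799
row 5: Σ corner-gray over 6 cells = 3218  → 75.6433
row 6: Σ corner-gray over 6 cells = 3111  → 73.1281
row 7: Σ corner-gray over 6 cells = 3293  → 77.4063
Σ rows: total corner-gray = 23925  → 562.3883 mm³

562.388


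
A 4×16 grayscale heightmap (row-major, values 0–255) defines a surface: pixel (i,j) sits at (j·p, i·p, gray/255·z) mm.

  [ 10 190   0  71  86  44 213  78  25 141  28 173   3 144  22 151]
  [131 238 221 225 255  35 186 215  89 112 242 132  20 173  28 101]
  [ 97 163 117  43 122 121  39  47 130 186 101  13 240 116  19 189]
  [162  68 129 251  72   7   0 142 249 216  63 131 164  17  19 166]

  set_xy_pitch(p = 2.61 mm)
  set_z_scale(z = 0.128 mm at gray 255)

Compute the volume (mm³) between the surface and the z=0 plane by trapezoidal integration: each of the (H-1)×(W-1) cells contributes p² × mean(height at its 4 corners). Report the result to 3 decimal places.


height_mm = gray/255 × 0.128; cell vol = 2.61² × mean(4 corners)
unit = 2.61² × 0.128 / (4×255) = 0.000854852 mm³ per gray-sum
row 0: Σ corner-gray over 15 cells = 7171  → 6.1301
row 1: Σ corner-gray over 15 cells = 7774  → 6.6456
row 2: Σ corner-gray over 15 cells = 6584  → 5.6283
Σ rows: total corner-gray = 21529  → 18.4041 mm³

18.404


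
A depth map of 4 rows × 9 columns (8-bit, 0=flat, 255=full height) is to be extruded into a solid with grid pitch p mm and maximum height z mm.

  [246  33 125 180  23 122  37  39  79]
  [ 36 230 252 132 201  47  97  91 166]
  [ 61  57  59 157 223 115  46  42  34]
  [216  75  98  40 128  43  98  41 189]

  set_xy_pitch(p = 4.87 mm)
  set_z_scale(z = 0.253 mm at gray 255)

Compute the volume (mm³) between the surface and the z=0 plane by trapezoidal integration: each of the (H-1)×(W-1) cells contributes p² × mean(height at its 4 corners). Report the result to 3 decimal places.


height_mm = gray/255 × 0.253; cell vol = 4.87² × mean(4 corners)
unit = 4.87² × 0.253 / (4×255) = 0.00588272 mm³ per gray-sum
row 0: Σ corner-gray over 8 cells = 3745  → 22.0308
row 1: Σ corner-gray over 8 cells = 3795  → 22.3249
row 2: Σ corner-gray over 8 cells = 2944  → 17.3187
Σ rows: total corner-gray = 10484  → 61.6744 mm³

61.674


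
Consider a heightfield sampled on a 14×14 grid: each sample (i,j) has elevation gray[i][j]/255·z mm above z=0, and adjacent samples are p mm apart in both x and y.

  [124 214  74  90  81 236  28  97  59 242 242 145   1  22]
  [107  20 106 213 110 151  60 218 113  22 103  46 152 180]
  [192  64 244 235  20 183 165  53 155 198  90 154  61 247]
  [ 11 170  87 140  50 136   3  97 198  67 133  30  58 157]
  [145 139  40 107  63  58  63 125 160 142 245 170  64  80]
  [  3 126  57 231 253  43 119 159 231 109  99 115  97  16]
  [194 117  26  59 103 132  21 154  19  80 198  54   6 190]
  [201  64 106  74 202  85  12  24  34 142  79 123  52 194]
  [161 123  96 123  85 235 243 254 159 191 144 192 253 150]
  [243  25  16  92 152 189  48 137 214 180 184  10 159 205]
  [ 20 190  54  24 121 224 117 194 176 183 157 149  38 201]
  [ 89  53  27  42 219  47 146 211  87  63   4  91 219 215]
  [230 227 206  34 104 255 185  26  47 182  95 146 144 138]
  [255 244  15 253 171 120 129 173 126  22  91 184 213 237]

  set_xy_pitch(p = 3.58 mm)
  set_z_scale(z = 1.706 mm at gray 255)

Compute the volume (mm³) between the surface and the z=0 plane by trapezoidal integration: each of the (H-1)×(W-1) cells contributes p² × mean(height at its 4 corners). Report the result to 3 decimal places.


1770.275

height_mm = gray/255 × 1.706; cell vol = 3.58² × mean(4 corners)
unit = 3.58² × 1.706 / (4×255) = 0.0214361 mm³ per gray-sum
row 0: Σ corner-gray over 13 cells = 6079  → 130.3098
row 1: Σ corner-gray over 13 cells = 6598  → 141.4351
row 2: Σ corner-gray over 13 cells = 6189  → 132.6678
row 3: Σ corner-gray over 13 cells = 5483  → 117.5339
row 4: Σ corner-gray over 13 cells = 6274  → 134.4898
row 5: Σ corner-gray over 13 cells = 5619  → 120.4492
row 6: Σ corner-gray over 13 cells = 4711  → 100.9853
row 7: Σ corner-gray over 13 cells = 6896  → 147.8231
row 8: Σ corner-gray over 13 cells = 7767  → 166.4939
row 9: Σ corner-gray over 13 cells = 6735  → 144.3718
row 10: Σ corner-gray over 13 cells = 6197  → 132.8392
row 11: Σ corner-gray over 13 cells = 6392  → 137.0193
row 12: Σ corner-gray over 13 cells = 7644  → 163.8572
Σ rows: total corner-gray = 82584  → 1770.2754 mm³


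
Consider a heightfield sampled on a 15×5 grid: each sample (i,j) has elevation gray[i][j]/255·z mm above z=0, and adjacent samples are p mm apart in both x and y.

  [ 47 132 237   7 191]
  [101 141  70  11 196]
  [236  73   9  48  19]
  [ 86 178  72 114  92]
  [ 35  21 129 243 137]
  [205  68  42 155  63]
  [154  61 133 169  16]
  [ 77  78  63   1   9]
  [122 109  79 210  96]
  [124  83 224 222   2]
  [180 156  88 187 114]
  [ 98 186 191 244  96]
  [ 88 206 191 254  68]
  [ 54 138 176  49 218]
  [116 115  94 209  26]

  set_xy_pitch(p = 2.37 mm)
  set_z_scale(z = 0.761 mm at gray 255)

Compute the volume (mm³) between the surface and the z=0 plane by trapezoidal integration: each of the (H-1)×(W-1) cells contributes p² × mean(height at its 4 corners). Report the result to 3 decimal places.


height_mm = gray/255 × 0.761; cell vol = 2.37² × mean(4 corners)
unit = 2.37² × 0.761 / (4×255) = 0.00419065 mm³ per gray-sum
row 0: Σ corner-gray over 4 cells = 1731  → 7.2540
row 1: Σ corner-gray over 4 cells = 1256  → 5.2635
row 2: Σ corner-gray over 4 cells = 1421  → 5.9549
row 3: Σ corner-gray over 4 cells = 1864  → 7.8114
row 4: Σ corner-gray over 4 cells = 1756  → 7.3588
row 5: Σ corner-gray over 4 cells = 1694  → 7.0990
row 6: Σ corner-gray over 4 cells = 1266  → 5.3054
row 7: Σ corner-gray over 4 cells = 1384  → 5.7999
row 8: Σ corner-gray over 4 cells = 2198  → 9.2110
row 9: Σ corner-gray over 4 cells = 2340  → 9.8061
row 10: Σ corner-gray over 4 cells = 2592  → 10.8622
row 11: Σ corner-gray over 4 cells = 2894  → 12.1277
row 12: Σ corner-gray over 4 cells = 2456  → 10.2922
row 13: Σ corner-gray over 4 cells = 1976  → 8.2807
Σ rows: total corner-gray = 26828  → 112.4267 mm³

112.427


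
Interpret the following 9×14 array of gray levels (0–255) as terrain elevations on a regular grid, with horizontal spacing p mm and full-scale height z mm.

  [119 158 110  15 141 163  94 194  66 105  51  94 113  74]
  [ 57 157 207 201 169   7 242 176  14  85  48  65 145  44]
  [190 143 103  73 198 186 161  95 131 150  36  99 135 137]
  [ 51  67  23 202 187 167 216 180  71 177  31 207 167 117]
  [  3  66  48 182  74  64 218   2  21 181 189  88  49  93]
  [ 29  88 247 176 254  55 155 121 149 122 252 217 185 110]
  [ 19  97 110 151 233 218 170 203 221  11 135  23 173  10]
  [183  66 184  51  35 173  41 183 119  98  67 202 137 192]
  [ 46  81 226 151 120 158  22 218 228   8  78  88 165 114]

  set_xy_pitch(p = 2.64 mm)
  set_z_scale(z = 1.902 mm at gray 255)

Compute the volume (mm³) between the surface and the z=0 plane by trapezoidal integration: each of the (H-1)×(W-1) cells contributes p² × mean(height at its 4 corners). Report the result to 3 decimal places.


height_mm = gray/255 × 1.902; cell vol = 2.64² × mean(4 corners)
unit = 2.64² × 1.902 / (4×255) = 0.0129963 mm³ per gray-sum
row 0: Σ corner-gray over 13 cells = 5934  → 77.1198
row 1: Σ corner-gray over 13 cells = 6480  → 84.2157
row 2: Σ corner-gray over 13 cells = 6905  → 89.7391
row 3: Σ corner-gray over 13 cells = 6018  → 78.2115
row 4: Σ corner-gray over 13 cells = 6641  → 86.3081
row 5: Σ corner-gray over 13 cells = 7700  → 100.0712
row 6: Σ corner-gray over 13 cells = 6606  → 85.8533
row 7: Σ corner-gray over 13 cells = 6333  → 82.3053
Σ rows: total corner-gray = 52617  → 683.8239 mm³

683.824


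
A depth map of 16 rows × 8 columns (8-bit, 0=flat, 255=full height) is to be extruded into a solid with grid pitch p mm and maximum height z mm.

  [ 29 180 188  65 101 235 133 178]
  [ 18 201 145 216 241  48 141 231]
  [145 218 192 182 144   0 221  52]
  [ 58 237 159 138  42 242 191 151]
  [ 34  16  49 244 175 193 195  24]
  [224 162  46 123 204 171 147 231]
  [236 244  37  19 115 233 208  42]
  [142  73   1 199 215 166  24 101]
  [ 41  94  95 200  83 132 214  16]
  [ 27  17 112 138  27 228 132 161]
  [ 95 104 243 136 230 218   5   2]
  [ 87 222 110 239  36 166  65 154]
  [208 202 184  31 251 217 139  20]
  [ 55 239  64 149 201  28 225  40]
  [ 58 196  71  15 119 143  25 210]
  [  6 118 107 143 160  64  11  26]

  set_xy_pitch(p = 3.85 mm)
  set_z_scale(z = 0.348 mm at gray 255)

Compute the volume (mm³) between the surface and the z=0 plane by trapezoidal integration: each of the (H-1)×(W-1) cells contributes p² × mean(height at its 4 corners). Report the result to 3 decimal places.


287.359

height_mm = gray/255 × 0.348; cell vol = 3.85² × mean(4 corners)
unit = 3.85² × 0.348 / (4×255) = 0.00505709 mm³ per gray-sum
row 0: Σ corner-gray over 7 cells = 4244  → 21.4623
row 1: Σ corner-gray over 7 cells = 4344  → 21.9680
row 2: Σ corner-gray over 7 cells = 4338  → 21.9376
row 3: Σ corner-gray over 7 cells = 4029  → 20.3750
row 4: Σ corner-gray over 7 cells = 3963  → 20.0412
row 5: Σ corner-gray over 7 cells = 4151  → 20.9920
row 6: Σ corner-gray over 7 cells = 3589  → 18.1499
row 7: Σ corner-gray over 7 cells = 3292  → 16.6479
row 8: Σ corner-gray over 7 cells = 3189  → 16.1271
row 9: Σ corner-gray over 7 cells = 3465  → 17.5228
row 10: Σ corner-gray over 7 cells = 3886  → 19.6518
row 11: Σ corner-gray over 7 cells = 4193  → 21.2044
row 12: Σ corner-gray over 7 cells = 4183  → 21.1538
row 13: Σ corner-gray over 7 cells = 3313  → 16.7541
row 14: Σ corner-gray over 7 cells = 2644  → 13.3709
Σ rows: total corner-gray = 56823  → 287.3589 mm³


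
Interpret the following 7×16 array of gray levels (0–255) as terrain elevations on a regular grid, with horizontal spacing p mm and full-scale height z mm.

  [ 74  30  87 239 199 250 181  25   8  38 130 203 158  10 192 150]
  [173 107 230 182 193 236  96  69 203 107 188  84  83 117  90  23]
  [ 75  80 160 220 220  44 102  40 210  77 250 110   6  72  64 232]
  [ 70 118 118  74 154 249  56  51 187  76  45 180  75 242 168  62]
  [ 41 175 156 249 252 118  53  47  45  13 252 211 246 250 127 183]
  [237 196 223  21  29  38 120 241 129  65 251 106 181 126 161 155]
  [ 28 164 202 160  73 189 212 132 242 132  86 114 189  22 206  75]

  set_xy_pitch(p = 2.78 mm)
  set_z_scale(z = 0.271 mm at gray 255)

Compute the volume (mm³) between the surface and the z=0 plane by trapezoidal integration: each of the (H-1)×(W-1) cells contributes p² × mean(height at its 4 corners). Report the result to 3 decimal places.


height_mm = gray/255 × 0.271; cell vol = 2.78² × mean(4 corners)
unit = 2.78² × 0.271 / (4×255) = 0.00205333 mm³ per gray-sum
row 0: Σ corner-gray over 15 cells = 7890  → 16.2008
row 1: Σ corner-gray over 15 cells = 7783  → 15.9811
row 2: Σ corner-gray over 15 cells = 7335  → 15.0612
row 3: Σ corner-gray over 15 cells = 8330  → 17.1042
row 4: Σ corner-gray over 15 cells = 8778  → 18.0241
row 5: Σ corner-gray over 15 cells = 8515  → 17.4841
Σ rows: total corner-gray = 48631  → 99.8555 mm³

99.855


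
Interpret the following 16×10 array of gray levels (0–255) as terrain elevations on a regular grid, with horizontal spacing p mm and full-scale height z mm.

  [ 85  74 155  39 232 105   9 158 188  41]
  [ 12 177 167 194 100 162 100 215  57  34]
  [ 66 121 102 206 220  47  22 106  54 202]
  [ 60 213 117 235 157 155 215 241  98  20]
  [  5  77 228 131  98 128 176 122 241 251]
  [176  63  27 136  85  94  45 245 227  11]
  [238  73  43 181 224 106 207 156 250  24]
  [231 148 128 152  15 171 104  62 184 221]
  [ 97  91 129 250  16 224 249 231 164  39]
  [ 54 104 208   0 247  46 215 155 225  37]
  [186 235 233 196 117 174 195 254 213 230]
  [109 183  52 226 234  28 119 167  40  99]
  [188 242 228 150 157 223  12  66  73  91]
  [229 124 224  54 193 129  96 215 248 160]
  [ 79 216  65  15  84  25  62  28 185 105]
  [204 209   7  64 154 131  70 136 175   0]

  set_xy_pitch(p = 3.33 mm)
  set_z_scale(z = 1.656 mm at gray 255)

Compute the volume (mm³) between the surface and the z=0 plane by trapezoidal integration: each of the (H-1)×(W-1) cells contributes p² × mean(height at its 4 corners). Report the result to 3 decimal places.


1354.161

height_mm = gray/255 × 1.656; cell vol = 3.33² × mean(4 corners)
unit = 3.33² × 1.656 / (4×255) = 0.0180032 mm³ per gray-sum
row 0: Σ corner-gray over 9 cells = 4436  → 79.8620
row 1: Σ corner-gray over 9 cells = 4414  → 79.4659
row 2: Σ corner-gray over 9 cells = 4966  → 89.4037
row 3: Σ corner-gray over 9 cells = 5600  → 100.8177
row 4: Σ corner-gray over 9 cells = 4689  → 84.4168
row 5: Σ corner-gray over 9 cells = 4773  → 85.9291
row 6: Σ corner-gray over 9 cells = 5122  → 92.2122
row 7: Σ corner-gray over 9 cells = 5224  → 94.0485
row 8: Σ corner-gray over 9 cells = 5335  → 96.0468
row 9: Σ corner-gray over 9 cells = 6141  → 110.5574
row 10: Σ corner-gray over 9 cells = 5956  → 107.2268
row 11: Σ corner-gray over 9 cells = 4887  → 87.9814
row 12: Σ corner-gray over 9 cells = 5536  → 99.6655
row 13: Σ corner-gray over 9 cells = 4499  → 80.9962
row 14: Σ corner-gray over 9 cells = 3640  → 65.5315
Σ rows: total corner-gray = 75218  → 1354.1613 mm³


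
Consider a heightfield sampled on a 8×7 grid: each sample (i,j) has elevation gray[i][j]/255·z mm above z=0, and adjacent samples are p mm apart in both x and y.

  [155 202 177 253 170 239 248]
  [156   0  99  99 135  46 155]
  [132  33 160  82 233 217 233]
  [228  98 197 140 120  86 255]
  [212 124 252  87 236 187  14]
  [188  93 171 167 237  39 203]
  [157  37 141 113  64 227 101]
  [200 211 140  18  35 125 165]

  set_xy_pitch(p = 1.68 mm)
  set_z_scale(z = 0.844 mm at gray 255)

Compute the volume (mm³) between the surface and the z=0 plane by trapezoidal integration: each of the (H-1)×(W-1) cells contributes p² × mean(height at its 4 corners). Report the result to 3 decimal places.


height_mm = gray/255 × 0.844; cell vol = 1.68² × mean(4 corners)
unit = 1.68² × 0.844 / (4×255) = 0.0023354 mm³ per gray-sum
row 0: Σ corner-gray over 6 cells = 3554  → 8.3000
row 1: Σ corner-gray over 6 cells = 2884  → 6.7353
row 2: Σ corner-gray over 6 cells = 3580  → 8.3607
row 3: Σ corner-gray over 6 cells = 3763  → 8.7881
row 4: Σ corner-gray over 6 cells = 3803  → 8.8815
row 5: Σ corner-gray over 6 cells = 3227  → 7.5363
row 6: Σ corner-gray over 6 cells = 2845  → 6.6442
Σ rows: total corner-gray = 23656  → 55.2462 mm³

55.246


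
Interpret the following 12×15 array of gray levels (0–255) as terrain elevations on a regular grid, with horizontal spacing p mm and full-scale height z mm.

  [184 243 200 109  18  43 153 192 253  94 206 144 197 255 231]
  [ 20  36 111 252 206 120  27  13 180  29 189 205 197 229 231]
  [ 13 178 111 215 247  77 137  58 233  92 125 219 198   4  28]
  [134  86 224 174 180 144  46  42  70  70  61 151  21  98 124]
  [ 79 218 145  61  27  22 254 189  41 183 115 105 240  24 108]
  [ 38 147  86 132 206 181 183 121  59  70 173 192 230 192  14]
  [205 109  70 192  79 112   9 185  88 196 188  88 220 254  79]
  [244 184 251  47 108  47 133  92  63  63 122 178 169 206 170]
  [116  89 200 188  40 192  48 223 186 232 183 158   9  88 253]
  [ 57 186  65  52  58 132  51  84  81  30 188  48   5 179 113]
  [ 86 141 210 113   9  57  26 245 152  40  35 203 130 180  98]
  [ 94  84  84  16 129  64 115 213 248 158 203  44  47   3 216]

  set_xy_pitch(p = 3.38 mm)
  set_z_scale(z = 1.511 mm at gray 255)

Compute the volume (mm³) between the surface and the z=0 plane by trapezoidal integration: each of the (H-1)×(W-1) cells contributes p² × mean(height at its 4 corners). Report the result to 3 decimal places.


height_mm = gray/255 × 1.511; cell vol = 3.38² × mean(4 corners)
unit = 3.38² × 1.511 / (4×255) = 0.0169238 mm³ per gray-sum
row 0: Σ corner-gray over 14 cells = 8468  → 143.3107
row 1: Σ corner-gray over 14 cells = 7668  → 129.7716
row 2: Σ corner-gray over 14 cells = 6821  → 115.4372
row 3: Σ corner-gray over 14 cells = 6427  → 108.7692
row 4: Σ corner-gray over 14 cells = 7431  → 125.7607
row 5: Σ corner-gray over 14 cells = 7860  → 133.0210
row 6: Σ corner-gray over 14 cells = 7604  → 128.6885
row 7: Σ corner-gray over 14 cells = 7781  → 131.6840
row 8: Σ corner-gray over 14 cells = 6529  → 110.4954
row 9: Σ corner-gray over 14 cells = 5754  → 97.3795
row 10: Σ corner-gray over 14 cells = 6392  → 108.1769
Σ rows: total corner-gray = 78735  → 1332.4948 mm³

1332.495


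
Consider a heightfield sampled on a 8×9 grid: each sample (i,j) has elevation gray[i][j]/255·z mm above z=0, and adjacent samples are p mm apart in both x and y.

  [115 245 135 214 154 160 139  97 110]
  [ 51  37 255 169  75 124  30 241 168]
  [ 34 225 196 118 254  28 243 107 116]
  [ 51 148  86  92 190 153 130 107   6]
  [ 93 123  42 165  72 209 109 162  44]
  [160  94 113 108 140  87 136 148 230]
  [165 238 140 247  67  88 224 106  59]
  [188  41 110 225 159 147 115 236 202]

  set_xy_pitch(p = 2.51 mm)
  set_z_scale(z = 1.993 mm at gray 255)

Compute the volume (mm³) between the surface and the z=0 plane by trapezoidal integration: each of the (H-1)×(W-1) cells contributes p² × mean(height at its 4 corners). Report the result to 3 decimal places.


height_mm = gray/255 × 1.993; cell vol = 2.51² × mean(4 corners)
unit = 2.51² × 1.993 / (4×255) = 0.0123099 mm³ per gray-sum
row 0: Σ corner-gray over 8 cells = 4594  → 56.5517
row 1: Σ corner-gray over 8 cells = 4573  → 56.2932
row 2: Σ corner-gray over 8 cells = 4361  → 53.6835
row 3: Σ corner-gray over 8 cells = 3770  → 46.4083
row 4: Σ corner-gray over 8 cells = 3943  → 48.5379
row 5: Σ corner-gray over 8 cells = 4486  → 55.2222
row 6: Σ corner-gray over 8 cells = 4900  → 60.3185
Σ rows: total corner-gray = 30627  → 377.0153 mm³

377.015


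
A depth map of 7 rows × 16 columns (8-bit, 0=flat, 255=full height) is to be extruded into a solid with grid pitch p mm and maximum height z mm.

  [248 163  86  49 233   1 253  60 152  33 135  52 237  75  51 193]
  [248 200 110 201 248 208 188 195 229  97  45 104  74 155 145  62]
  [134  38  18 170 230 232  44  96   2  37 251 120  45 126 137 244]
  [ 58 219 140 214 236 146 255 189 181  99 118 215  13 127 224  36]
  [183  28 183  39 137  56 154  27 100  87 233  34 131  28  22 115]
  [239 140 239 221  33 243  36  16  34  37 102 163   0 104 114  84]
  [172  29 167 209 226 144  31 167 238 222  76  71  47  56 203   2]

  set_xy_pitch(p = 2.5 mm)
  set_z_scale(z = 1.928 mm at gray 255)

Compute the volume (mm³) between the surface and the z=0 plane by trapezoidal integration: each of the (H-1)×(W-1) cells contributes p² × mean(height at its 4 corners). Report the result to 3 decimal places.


height_mm = gray/255 × 1.928; cell vol = 2.5² × mean(4 corners)
unit = 2.5² × 1.928 / (4×255) = 0.0118137 mm³ per gray-sum
row 0: Σ corner-gray over 15 cells = 8309  → 98.1602
row 1: Σ corner-gray over 15 cells = 8178  → 96.6126
row 2: Σ corner-gray over 15 cells = 8316  → 98.2429
row 3: Σ corner-gray over 15 cells = 7662  → 90.5168
row 4: Σ corner-gray over 15 cells = 6103  → 72.0992
row 5: Σ corner-gray over 15 cells = 7233  → 85.4487
Σ rows: total corner-gray = 45801  → 541.0804 mm³

541.080


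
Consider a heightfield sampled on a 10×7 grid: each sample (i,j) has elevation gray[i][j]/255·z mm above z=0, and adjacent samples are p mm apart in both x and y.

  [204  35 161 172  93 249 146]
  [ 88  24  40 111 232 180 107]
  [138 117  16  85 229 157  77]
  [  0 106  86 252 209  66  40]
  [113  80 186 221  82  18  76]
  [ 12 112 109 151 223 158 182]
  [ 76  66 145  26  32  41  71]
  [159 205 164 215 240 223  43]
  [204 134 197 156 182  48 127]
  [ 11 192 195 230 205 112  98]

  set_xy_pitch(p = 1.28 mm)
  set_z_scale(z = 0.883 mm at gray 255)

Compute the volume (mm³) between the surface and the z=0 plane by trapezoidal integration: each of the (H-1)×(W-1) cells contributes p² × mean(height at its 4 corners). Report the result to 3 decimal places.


height_mm = gray/255 × 0.883; cell vol = 1.28² × mean(4 corners)
unit = 1.28² × 0.883 / (4×255) = 0.00141834 mm³ per gray-sum
row 0: Σ corner-gray over 6 cells = 3139  → 4.4522
row 1: Σ corner-gray over 6 cells = 2792  → 3.9600
row 2: Σ corner-gray over 6 cells = 2901  → 4.1146
row 3: Σ corner-gray over 6 cells = 2841  → 4.0295
row 4: Σ corner-gray over 6 cells = 3063  → 4.3444
row 5: Σ corner-gray over 6 cells = 2467  → 3.4990
row 6: Σ corner-gray over 6 cells = 3063  → 4.3444
row 7: Σ corner-gray over 6 cells = 4061  → 5.7599
row 8: Σ corner-gray over 6 cells = 3742  → 5.3074
Σ rows: total corner-gray = 28069  → 39.8114 mm³

39.811


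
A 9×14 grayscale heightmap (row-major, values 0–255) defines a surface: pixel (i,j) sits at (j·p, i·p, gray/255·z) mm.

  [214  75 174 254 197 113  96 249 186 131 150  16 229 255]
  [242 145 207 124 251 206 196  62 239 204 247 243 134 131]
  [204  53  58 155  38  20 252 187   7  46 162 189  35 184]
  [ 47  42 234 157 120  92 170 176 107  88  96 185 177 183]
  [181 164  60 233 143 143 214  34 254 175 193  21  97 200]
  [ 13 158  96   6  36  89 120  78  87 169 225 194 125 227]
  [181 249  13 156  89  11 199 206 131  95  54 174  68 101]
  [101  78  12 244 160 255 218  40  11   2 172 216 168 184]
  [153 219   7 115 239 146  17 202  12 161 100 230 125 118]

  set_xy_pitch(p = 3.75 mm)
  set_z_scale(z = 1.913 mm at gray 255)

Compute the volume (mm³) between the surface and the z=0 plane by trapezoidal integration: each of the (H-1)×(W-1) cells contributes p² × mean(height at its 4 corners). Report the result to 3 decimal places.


height_mm = gray/255 × 1.913; cell vol = 3.75² × mean(4 corners)
unit = 3.75² × 1.913 / (4×255) = 0.0263741 mm³ per gray-sum
row 0: Σ corner-gray over 13 cells = 9098  → 239.9514
row 1: Σ corner-gray over 13 cells = 7681  → 202.5793
row 2: Σ corner-gray over 13 cells = 6310  → 166.4205
row 3: Σ corner-gray over 13 cells = 7361  → 194.1396
row 4: Σ corner-gray over 13 cells = 6849  → 180.6361
row 5: Σ corner-gray over 13 cells = 6178  → 162.9391
row 6: Σ corner-gray over 13 cells = 6609  → 174.3063
row 7: Σ corner-gray over 13 cells = 6854  → 180.7680
Σ rows: total corner-gray = 56940  → 1501.7402 mm³

1501.740


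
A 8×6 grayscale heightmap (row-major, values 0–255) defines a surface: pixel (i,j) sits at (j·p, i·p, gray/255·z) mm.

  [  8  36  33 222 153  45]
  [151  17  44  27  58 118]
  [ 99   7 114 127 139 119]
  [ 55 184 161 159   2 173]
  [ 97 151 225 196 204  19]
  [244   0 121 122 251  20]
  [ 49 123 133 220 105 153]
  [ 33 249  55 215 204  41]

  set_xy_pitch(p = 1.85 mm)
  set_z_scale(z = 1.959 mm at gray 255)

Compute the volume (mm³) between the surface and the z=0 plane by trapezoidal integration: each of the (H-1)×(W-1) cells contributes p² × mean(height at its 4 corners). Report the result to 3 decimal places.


height_mm = gray/255 × 1.959; cell vol = 1.85² × mean(4 corners)
unit = 1.85² × 1.959 / (4×255) = 0.00657321 mm³ per gray-sum
row 0: Σ corner-gray over 5 cells = 1502  → 9.8730
row 1: Σ corner-gray over 5 cells = 1553  → 10.2082
row 2: Σ corner-gray over 5 cells = 2232  → 14.6714
row 3: Σ corner-gray over 5 cells = 2908  → 19.1149
row 4: Σ corner-gray over 5 cells = 2920  → 19.1938
row 5: Σ corner-gray over 5 cells = 2616  → 17.1955
row 6: Σ corner-gray over 5 cells = 2884  → 18.9571
Σ rows: total corner-gray = 16615  → 109.2139 mm³

109.214


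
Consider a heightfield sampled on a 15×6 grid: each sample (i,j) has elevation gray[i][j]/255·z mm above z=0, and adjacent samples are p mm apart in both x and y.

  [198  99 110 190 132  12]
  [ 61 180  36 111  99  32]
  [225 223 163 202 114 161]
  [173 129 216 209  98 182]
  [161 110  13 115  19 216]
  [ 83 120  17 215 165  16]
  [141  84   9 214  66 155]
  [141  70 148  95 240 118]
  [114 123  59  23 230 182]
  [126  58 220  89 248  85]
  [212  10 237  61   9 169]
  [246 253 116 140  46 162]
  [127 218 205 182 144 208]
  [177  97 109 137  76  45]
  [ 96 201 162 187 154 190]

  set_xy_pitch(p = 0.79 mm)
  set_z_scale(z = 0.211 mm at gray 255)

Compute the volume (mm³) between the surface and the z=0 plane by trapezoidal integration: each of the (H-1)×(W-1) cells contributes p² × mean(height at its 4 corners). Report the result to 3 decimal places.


4.736

height_mm = gray/255 × 0.211; cell vol = 0.79² × mean(4 corners)
unit = 0.79² × 0.211 / (4×255) = 0.000129103 mm³ per gray-sum
row 0: Σ corner-gray over 5 cells = 2217  → 0.2862
row 1: Σ corner-gray over 5 cells = 2735  → 0.3531
row 2: Σ corner-gray over 5 cells = 3449  → 0.4453
row 3: Σ corner-gray over 5 cells = 2550  → 0.3292
row 4: Σ corner-gray over 5 cells = 2024  → 0.2613
row 5: Σ corner-gray over 5 cells = 2175  → 0.2808
row 6: Σ corner-gray over 5 cells = 2407  → 0.3108
row 7: Σ corner-gray over 5 cells = 2531  → 0.3268
row 8: Σ corner-gray over 5 cells = 2607  → 0.3366
row 9: Σ corner-gray over 5 cells = 2456  → 0.3171
row 10: Σ corner-gray over 5 cells = 2533  → 0.3270
row 11: Σ corner-gray over 5 cells = 3351  → 0.4326
row 12: Σ corner-gray over 5 cells = 2893  → 0.3735
row 13: Σ corner-gray over 5 cells = 2754  → 0.3555
Σ rows: total corner-gray = 36682  → 4.7358 mm³
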